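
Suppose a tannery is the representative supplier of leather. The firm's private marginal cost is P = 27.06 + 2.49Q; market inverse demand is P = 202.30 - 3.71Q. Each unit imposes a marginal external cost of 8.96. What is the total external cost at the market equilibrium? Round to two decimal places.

253.25

Market equilibrium (private): 27.06 + 2.49Q = 202.30 - 3.71Q → Q_m = 28.2645.
Total external cost = MEC × Q_m = 8.96 × 28.2645 = 253.2499.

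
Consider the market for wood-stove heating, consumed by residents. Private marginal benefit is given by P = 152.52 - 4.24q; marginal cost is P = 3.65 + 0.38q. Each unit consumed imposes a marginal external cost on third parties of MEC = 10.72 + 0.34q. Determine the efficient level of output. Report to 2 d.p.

Social marginal benefit = demand − MEC = 141.80 - 4.58q.
Set SMB = MC: 141.80 - 4.58q = 3.65 + 0.38q → q* = 27.8528.

q* = 27.85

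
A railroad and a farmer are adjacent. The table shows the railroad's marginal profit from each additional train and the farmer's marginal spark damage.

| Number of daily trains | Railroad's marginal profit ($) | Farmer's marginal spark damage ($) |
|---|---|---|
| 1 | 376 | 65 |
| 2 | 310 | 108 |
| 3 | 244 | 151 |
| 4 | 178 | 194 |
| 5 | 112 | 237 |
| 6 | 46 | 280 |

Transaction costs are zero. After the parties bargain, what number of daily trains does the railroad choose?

Bargaining reaches the level where marginal profit last exceeds marginal spark damage.
That holds through level 3 (244 ≥ 151) but not at 4 (178 < 194).

3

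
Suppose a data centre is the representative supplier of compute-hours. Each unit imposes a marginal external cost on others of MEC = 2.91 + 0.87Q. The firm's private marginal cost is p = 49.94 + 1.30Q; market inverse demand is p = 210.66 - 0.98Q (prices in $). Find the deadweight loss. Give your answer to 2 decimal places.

DWL = $654.99

Market equilibrium (private): 49.94 + 1.30Q = 210.66 - 0.98Q → Q_m = 70.4912.
Social marginal cost = private MC + MEC = 52.85 + 2.17Q.
Set SMC = demand: 52.85 + 2.17Q = 210.66 - 0.98Q → Q* = 50.0984.
The loss is the area between SMC and demand from Q* to Q_m; with linear curves that's a triangle of height MEC(Q_m).
DWL = ½ × 20.3928 × 64.2374 = 654.9902.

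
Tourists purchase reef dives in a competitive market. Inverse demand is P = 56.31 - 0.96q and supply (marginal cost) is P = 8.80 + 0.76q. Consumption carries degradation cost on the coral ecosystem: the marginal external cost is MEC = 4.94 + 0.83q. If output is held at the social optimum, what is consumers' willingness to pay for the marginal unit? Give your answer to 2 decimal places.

Social marginal benefit = demand − MEC = 51.37 - 1.79q.
Set SMB = MC: 51.37 - 1.79q = 8.80 + 0.76q → q* = 16.6941.
Consumer price on the demand curve at q*: 56.31 − 0.96×16.6941 = 40.2837.

P = 40.28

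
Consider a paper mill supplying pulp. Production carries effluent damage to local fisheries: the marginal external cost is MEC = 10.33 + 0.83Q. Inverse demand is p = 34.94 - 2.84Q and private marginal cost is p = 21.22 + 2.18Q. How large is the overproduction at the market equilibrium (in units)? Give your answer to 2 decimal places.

Market equilibrium (private): 21.22 + 2.18Q = 34.94 - 2.84Q → Q_m = 2.7331.
Social marginal cost = private MC + MEC = 31.55 + 3.01Q.
Set SMC = demand: 31.55 + 3.01Q = 34.94 - 2.84Q → Q* = 0.5795.
Gap = |2.7331 − 0.5795| = 2.1536.

2.15 units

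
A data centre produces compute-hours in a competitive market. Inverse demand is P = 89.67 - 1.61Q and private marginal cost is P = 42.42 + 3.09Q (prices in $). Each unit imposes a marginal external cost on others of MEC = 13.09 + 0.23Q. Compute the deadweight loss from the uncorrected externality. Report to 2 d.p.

Market equilibrium (private): 42.42 + 3.09Q = 89.67 - 1.61Q → Q_m = 10.0532.
Social marginal cost = private MC + MEC = 55.51 + 3.32Q.
Set SMC = demand: 55.51 + 3.32Q = 89.67 - 1.61Q → Q* = 6.9290.
The loss is the area between SMC and demand from Q* to Q_m; with linear curves that's a triangle of height MEC(Q_m).
DWL = ½ × 3.1242 × 15.4022 = 24.0598.

DWL = $24.06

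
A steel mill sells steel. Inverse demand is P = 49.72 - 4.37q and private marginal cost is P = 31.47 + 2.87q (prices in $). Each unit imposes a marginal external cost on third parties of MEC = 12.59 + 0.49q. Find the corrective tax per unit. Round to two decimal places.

Social marginal cost = private MC + MEC = 44.06 + 3.36q.
Set SMC = demand: 44.06 + 3.36q = 49.72 - 4.37q → q* = 0.7322.
The Pigouvian tax equals MEC at q*: 12.59 + 0.49×0.7322 = 12.9488.

tax = $12.95 per unit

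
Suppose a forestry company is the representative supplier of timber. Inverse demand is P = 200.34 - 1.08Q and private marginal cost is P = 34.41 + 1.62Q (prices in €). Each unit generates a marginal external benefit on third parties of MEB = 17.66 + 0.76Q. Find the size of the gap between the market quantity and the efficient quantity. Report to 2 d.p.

Market equilibrium (private): 34.41 + 1.62Q = 200.34 - 1.08Q → Q_m = 61.4556.
Social marginal cost = private MC − MEB = 16.75 + 0.86Q.
Set SMC = demand: 16.75 + 0.86Q = 200.34 - 1.08Q → Q* = 94.6340.
Gap = |61.4556 − 94.6340| = 33.1784.

33.18 units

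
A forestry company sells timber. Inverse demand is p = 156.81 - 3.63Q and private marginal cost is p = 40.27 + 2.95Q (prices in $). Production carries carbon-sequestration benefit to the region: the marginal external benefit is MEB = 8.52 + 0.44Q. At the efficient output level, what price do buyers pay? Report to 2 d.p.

P = $82.87

Social marginal cost = private MC − MEB = 31.75 + 2.51Q.
Set SMC = demand: 31.75 + 2.51Q = 156.81 - 3.63Q → Q* = 20.3681.
Consumer price on the demand curve at Q*: 156.81 − 3.63×20.3681 = 82.8738.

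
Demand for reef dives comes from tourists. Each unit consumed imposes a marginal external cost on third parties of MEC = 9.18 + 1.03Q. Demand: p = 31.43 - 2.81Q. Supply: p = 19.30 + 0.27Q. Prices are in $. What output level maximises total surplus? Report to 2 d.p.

Q* = 0.72

Social marginal benefit = demand − MEC = 22.25 - 3.84Q.
Set SMB = MC: 22.25 - 3.84Q = 19.30 + 0.27Q → Q* = 0.7178.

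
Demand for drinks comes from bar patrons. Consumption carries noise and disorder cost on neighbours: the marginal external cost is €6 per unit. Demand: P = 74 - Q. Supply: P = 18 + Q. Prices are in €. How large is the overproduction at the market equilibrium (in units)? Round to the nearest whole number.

Market equilibrium (private): 18 + Q = 74 - Q → Q_m = 28.0000.
Social marginal benefit = demand − MEC = 68 - Q.
Set SMB = MC: 68 - Q = 18 + Q → Q* = 25.0000.
Gap = |28.0000 − 25.0000| = 3.0000.

3 units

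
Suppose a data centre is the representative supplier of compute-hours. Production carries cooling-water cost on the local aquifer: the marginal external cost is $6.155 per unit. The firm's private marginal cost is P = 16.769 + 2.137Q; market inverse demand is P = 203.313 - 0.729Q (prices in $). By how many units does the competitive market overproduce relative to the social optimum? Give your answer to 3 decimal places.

2.148 units

Market equilibrium (private): 16.769 + 2.137Q = 203.313 - 0.729Q → Q_m = 65.0886.
Social marginal cost = private MC + MEC = 22.924 + 2.137Q.
Set SMC = demand: 22.924 + 2.137Q = 203.313 - 0.729Q → Q* = 62.9410.
Gap = |65.0886 − 62.9410| = 2.1476.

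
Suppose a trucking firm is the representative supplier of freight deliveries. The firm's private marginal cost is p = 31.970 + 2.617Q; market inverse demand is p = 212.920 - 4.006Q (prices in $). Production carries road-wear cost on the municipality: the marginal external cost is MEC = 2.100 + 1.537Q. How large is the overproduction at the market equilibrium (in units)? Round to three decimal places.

Market equilibrium (private): 31.970 + 2.617Q = 212.920 - 4.006Q → Q_m = 27.3215.
Social marginal cost = private MC + MEC = 34.070 + 4.154Q.
Set SMC = demand: 34.070 + 4.154Q = 212.920 - 4.006Q → Q* = 21.9179.
Gap = |27.3215 − 21.9179| = 5.4036.

5.404 units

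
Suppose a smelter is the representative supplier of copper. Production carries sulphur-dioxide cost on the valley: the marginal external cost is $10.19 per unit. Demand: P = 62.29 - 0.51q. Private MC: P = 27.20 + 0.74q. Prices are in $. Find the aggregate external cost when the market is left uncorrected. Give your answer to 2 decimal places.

$286.05

Market equilibrium (private): 27.20 + 0.74q = 62.29 - 0.51q → q_m = 28.0720.
Total external cost = MEC × q_m = 10.19 × 28.0720 = 286.0537.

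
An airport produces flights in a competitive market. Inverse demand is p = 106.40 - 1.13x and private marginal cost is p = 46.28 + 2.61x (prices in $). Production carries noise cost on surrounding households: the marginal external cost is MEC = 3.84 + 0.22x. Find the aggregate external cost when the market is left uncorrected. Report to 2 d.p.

Market equilibrium (private): 46.28 + 2.61x = 106.40 - 1.13x → x_m = 16.0749.
Total external cost = ∫₀^{x_m} (3.84 + 0.22x) dx = 3.84×16.0749 + ½×0.22×16.0749² = 90.1519.

$90.15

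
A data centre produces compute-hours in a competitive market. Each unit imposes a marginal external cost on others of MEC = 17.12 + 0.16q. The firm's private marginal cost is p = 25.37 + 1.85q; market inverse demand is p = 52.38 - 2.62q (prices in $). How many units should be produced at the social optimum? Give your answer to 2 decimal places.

Social marginal cost = private MC + MEC = 42.49 + 2.01q.
Set SMC = demand: 42.49 + 2.01q = 52.38 - 2.62q → q* = 2.1361.

q* = 2.14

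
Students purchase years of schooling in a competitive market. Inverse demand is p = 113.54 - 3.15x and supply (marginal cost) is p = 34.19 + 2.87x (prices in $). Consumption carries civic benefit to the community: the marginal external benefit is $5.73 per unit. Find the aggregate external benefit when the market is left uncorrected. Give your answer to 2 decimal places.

Market equilibrium (private): 34.19 + 2.87x = 113.54 - 3.15x → x_m = 13.1811.
Total external benefit = MEB × x_m = 5.73 × 13.1811 = 75.5277.

$75.53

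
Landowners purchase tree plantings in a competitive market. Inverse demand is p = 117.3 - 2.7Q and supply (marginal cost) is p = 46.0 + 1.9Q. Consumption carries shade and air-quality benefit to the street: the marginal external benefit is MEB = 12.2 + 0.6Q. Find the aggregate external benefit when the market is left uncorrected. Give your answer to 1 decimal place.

261.2

Market equilibrium (private): 46.0 + 1.9Q = 117.3 - 2.7Q → Q_m = 15.5000.
Total external benefit = ∫₀^{Q_m} (12.2 + 0.6Q) dQ = 12.2×15.5000 + ½×0.6×15.5000² = 261.1750.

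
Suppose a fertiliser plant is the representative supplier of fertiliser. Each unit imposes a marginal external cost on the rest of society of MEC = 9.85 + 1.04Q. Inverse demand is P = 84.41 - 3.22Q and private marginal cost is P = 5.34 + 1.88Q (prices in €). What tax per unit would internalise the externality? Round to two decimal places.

Social marginal cost = private MC + MEC = 15.19 + 2.92Q.
Set SMC = demand: 15.19 + 2.92Q = 84.41 - 3.22Q → Q* = 11.2736.
The Pigouvian tax equals MEC at Q*: 9.85 + 1.04×11.2736 = 21.5745.

tax = €21.57 per unit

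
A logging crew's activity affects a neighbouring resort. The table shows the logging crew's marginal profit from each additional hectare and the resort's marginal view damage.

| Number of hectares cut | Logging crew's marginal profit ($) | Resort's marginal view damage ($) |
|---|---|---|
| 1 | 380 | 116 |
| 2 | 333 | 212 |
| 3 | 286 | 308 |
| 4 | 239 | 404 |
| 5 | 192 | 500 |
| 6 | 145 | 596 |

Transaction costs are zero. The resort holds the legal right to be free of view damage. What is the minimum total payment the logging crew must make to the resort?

Efficient level: marginal profit ≥ marginal view damage through level 2, so k* = 2.
With the resort holding the right, the logging crew must at least compensate total damage at k*: 116 + 212 = 328.

$328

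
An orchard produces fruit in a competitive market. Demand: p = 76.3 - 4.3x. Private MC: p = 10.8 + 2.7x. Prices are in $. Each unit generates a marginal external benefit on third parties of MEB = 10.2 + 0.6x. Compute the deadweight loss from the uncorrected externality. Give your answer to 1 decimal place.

DWL = $19.5

Market equilibrium (private): 10.8 + 2.7x = 76.3 - 4.3x → x_m = 9.3571.
Social marginal cost = private MC − MEB = 0.6 + 2.1x.
Set SMC = demand: 0.6 + 2.1x = 76.3 - 4.3x → x* = 11.8281.
The welfare-loss triangle has base |x_m − x*| and height MEB(x_m) (the vertical gap between SMC and demand is zero at x* and MEB at x_m).
DWL = ½ × 2.4710 × 15.8143 = 19.5386.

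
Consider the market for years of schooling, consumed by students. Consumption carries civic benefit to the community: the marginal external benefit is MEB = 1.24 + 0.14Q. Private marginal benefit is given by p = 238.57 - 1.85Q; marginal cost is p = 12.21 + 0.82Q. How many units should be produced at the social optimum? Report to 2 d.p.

Q* = 89.96

Social marginal benefit = demand + MEB = 239.81 - 1.71Q.
Set SMB = MC: 239.81 - 1.71Q = 12.21 + 0.82Q → Q* = 89.9605.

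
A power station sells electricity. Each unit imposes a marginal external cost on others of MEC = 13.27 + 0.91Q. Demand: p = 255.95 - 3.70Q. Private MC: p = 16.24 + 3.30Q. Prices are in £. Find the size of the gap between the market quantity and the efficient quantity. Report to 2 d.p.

Market equilibrium (private): 16.24 + 3.30Q = 255.95 - 3.70Q → Q_m = 34.2443.
Social marginal cost = private MC + MEC = 29.51 + 4.21Q.
Set SMC = demand: 29.51 + 4.21Q = 255.95 - 3.70Q → Q* = 28.6271.
Gap = |34.2443 − 28.6271| = 5.6172.

5.62 units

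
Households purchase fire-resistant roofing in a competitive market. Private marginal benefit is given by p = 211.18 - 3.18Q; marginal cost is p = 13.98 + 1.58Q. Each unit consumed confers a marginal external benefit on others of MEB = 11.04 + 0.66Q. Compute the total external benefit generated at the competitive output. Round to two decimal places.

1023.76

Market equilibrium (private): 13.98 + 1.58Q = 211.18 - 3.18Q → Q_m = 41.4286.
Total external benefit = ∫₀^{Q_m} (11.04 + 0.66Q) dQ = 11.04×41.4286 + ½×0.66×41.4286² = 1023.7603.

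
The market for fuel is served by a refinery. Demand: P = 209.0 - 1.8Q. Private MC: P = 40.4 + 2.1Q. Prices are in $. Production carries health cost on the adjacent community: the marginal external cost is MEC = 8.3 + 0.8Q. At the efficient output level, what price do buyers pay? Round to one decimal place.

P = $147.6

Social marginal cost = private MC + MEC = 48.7 + 2.9Q.
Set SMC = demand: 48.7 + 2.9Q = 209.0 - 1.8Q → Q* = 34.1064.
Consumer price on the demand curve at Q*: 209.0 − 1.8×34.1064 = 147.6085.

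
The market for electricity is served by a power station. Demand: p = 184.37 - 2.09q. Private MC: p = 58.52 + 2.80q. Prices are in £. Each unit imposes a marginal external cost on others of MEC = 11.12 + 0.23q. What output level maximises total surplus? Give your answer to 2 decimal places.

q* = 22.41

Social marginal cost = private MC + MEC = 69.64 + 3.03q.
Set SMC = demand: 69.64 + 3.03q = 184.37 - 2.09q → q* = 22.4082.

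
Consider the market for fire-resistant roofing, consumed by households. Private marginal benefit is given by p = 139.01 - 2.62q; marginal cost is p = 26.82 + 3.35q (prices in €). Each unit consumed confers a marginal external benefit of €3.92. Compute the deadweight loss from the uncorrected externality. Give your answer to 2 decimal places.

Market equilibrium (private): 26.82 + 3.35q = 139.01 - 2.62q → q_m = 18.7923.
Social marginal benefit = demand + MEB = 142.93 - 2.62q.
Set SMB = MC: 142.93 - 2.62q = 26.82 + 3.35q → q* = 19.4489.
Height of the DWL triangle at q_m is SMB(q_m) − MC(q_m) = MEB(q_m) = 3.9200.
DWL = ½ × 0.6566 × 3.9200 = 1.2869.

DWL = €1.29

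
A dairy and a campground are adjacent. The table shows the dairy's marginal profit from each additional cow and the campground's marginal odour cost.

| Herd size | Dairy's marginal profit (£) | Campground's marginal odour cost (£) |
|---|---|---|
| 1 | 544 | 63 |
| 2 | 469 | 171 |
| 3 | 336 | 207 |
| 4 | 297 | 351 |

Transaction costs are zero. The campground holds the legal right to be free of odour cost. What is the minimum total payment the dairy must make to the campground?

Efficient level: marginal profit ≥ marginal odour cost through level 3, so k* = 3.
With the campground holding the right, the dairy must at least compensate total damage at k*: 63 + 171 + 207 = 441.

£441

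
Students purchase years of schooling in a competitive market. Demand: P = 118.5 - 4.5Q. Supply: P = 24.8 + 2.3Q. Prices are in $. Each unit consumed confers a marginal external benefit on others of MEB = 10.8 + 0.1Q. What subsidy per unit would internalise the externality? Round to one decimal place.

subsidy = $12.4 per unit

Social marginal benefit = demand + MEB = 129.3 - 4.4Q.
Set SMB = MC: 129.3 - 4.4Q = 24.8 + 2.3Q → Q* = 15.5970.
The Pigouvian subsidy equals MEB at Q*: 10.8 + 0.1×15.5970 = 12.3597.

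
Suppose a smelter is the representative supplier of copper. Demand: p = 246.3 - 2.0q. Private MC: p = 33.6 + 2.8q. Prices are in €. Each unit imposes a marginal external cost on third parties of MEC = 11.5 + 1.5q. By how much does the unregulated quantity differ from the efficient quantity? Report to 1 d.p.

Market equilibrium (private): 33.6 + 2.8q = 246.3 - 2.0q → q_m = 44.3125.
Social marginal cost = private MC + MEC = 45.1 + 4.3q.
Set SMC = demand: 45.1 + 4.3q = 246.3 - 2.0q → q* = 31.9365.
Gap = |44.3125 − 31.9365| = 12.3760.

12.4 units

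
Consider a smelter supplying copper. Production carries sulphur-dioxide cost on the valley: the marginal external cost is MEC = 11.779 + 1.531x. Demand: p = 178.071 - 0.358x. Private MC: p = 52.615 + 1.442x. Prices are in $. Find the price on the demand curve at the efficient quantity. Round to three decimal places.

Social marginal cost = private MC + MEC = 64.394 + 2.973x.
Set SMC = demand: 64.394 + 2.973x = 178.071 - 0.358x → x* = 34.1270.
Consumer price on the demand curve at x*: 178.071 − 0.358×34.1270 = 165.8535.

P = $165.854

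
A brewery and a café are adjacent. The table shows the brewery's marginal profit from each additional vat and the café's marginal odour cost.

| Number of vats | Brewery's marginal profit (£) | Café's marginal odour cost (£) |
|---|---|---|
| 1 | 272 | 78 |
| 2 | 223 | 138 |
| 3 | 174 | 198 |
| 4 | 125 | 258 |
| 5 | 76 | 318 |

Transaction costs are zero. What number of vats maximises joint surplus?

2

Bargaining reaches the level where marginal profit last exceeds marginal odour cost.
That holds through level 2 (223 ≥ 138) but not at 3 (174 < 198).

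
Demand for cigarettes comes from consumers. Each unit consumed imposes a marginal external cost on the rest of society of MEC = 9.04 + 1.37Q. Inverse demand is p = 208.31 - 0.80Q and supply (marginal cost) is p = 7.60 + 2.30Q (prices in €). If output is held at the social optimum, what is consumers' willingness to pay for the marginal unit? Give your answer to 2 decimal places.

Social marginal benefit = demand − MEC = 199.27 - 2.17Q.
Set SMB = MC: 199.27 - 2.17Q = 7.60 + 2.30Q → Q* = 42.8792.
Consumer price on the demand curve at Q*: 208.31 − 0.80×42.8792 = 174.0066.

P = €174.01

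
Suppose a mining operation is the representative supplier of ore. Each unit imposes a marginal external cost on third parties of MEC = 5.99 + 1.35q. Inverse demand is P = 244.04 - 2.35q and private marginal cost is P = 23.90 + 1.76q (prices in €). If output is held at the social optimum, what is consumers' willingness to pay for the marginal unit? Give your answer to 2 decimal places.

Social marginal cost = private MC + MEC = 29.89 + 3.11q.
Set SMC = demand: 29.89 + 3.11q = 244.04 - 2.35q → q* = 39.2216.
Consumer price on the demand curve at q*: 244.04 − 2.35×39.2216 = 151.8692.

P = €151.87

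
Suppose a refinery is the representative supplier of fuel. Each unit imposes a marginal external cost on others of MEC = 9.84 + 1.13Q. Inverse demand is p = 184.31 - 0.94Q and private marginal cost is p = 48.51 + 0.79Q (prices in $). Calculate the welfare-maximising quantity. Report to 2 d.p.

Social marginal cost = private MC + MEC = 58.35 + 1.92Q.
Set SMC = demand: 58.35 + 1.92Q = 184.31 - 0.94Q → Q* = 44.0420.

Q* = 44.04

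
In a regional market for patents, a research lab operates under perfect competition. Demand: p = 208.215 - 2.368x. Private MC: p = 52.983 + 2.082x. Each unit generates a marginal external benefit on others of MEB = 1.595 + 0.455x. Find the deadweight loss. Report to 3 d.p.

DWL = 38.185

Market equilibrium (private): 52.983 + 2.082x = 208.215 - 2.368x → x_m = 34.8836.
Social marginal cost = private MC − MEB = 51.388 + 1.627x.
Set SMC = demand: 51.388 + 1.627x = 208.215 - 2.368x → x* = 39.2558.
The welfare-loss triangle has base |x_m − x*| and height MEB(x_m) (the vertical gap between SMC and demand is zero at x* and MEB at x_m).
DWL = ½ × 4.3722 × 17.4670 = 38.1846.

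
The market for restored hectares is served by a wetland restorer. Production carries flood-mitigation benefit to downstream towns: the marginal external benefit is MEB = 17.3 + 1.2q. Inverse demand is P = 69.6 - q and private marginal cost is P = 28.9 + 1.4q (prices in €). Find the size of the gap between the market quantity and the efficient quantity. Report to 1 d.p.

Market equilibrium (private): 28.9 + 1.4q = 69.6 - q → q_m = 16.9583.
Social marginal cost = private MC − MEB = 11.6 + 0.2q.
Set SMC = demand: 11.6 + 0.2q = 69.6 - q → q* = 48.3333.
Gap = |16.9583 − 48.3333| = 31.3750.

31.4 units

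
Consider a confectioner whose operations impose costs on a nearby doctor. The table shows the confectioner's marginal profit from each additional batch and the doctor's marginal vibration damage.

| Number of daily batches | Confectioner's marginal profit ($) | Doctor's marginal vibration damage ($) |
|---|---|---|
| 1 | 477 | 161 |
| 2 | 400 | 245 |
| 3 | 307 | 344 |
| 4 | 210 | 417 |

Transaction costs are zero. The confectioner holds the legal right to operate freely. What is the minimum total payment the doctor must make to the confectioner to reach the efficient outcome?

Left alone the confectioner would choose level 4 (marginal profit stays positive).
Efficient level: k* = 2 (marginal profit ≥ marginal vibration damage through 2).
The doctor must at least cover the confectioner's forgone profit from cutting 4→2: 307 + 210 = 517.

$517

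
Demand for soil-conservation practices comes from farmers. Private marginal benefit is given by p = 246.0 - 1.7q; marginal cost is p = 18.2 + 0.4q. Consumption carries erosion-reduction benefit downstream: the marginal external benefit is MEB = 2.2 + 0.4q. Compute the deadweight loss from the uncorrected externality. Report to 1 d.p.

Market equilibrium (private): 18.2 + 0.4q = 246.0 - 1.7q → q_m = 108.4762.
Social marginal benefit = demand + MEB = 248.2 - 1.3q.
Set SMB = MC: 248.2 - 1.3q = 18.2 + 0.4q → q* = 135.2941.
The loss is the area between SMB and MC from q* to q_m; with linear curves that's a triangle of height MEB(q_m).
DWL = ½ × 26.8179 × 45.5905 = 611.3207.

DWL = 611.3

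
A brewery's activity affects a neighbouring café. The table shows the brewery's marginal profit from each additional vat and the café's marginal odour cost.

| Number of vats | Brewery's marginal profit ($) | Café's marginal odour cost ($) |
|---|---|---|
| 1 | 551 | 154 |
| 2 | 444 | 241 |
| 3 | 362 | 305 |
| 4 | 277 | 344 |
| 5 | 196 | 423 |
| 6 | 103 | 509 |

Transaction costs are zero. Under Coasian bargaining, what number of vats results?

Bargaining reaches the level where marginal profit last exceeds marginal odour cost.
That holds through level 3 (362 ≥ 305) but not at 4 (277 < 344).

3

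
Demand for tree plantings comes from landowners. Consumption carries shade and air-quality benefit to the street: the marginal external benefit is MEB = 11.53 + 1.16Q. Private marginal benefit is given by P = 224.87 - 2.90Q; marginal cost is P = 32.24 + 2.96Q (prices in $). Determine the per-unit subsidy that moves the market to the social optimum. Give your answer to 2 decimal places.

Social marginal benefit = demand + MEB = 236.40 - 1.74Q.
Set SMB = MC: 236.40 - 1.74Q = 32.24 + 2.96Q → Q* = 43.4383.
The Pigouvian subsidy equals MEB at Q*: 11.53 + 1.16×43.4383 = 61.9184.

subsidy = $61.92 per unit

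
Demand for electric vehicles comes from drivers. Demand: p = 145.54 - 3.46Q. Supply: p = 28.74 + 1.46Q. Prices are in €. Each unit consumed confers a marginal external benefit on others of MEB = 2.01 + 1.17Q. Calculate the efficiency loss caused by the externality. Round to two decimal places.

Market equilibrium (private): 28.74 + 1.46Q = 145.54 - 3.46Q → Q_m = 23.7398.
Social marginal benefit = demand + MEB = 147.55 - 2.29Q.
Set SMB = MC: 147.55 - 2.29Q = 28.74 + 1.46Q → Q* = 31.6827.
The loss is the area between SMB and MC from Q* to Q_m; with linear curves that's a triangle of height MEB(Q_m).
DWL = ½ × 7.9429 × 29.7856 = 118.2920.

DWL = €118.29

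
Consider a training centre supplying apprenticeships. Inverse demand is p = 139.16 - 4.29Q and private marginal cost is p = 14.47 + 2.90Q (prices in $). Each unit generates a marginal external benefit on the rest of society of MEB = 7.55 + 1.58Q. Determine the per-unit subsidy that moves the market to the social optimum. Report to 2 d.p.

Social marginal cost = private MC − MEB = 6.92 + 1.32Q.
Set SMC = demand: 6.92 + 1.32Q = 139.16 - 4.29Q → Q* = 23.5722.
The Pigouvian subsidy equals MEB at Q*: 7.55 + 1.58×23.5722 = 44.7941.

subsidy = $44.79 per unit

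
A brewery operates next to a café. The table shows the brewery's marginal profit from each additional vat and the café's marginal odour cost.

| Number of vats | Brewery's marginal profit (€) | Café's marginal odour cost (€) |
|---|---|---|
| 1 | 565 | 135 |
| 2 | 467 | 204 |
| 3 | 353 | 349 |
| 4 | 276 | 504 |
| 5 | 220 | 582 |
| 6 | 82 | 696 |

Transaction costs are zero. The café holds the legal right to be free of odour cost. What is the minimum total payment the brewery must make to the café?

€688

Efficient level: marginal profit ≥ marginal odour cost through level 3, so k* = 3.
With the café holding the right, the brewery must at least compensate total damage at k*: 135 + 204 + 349 = 688.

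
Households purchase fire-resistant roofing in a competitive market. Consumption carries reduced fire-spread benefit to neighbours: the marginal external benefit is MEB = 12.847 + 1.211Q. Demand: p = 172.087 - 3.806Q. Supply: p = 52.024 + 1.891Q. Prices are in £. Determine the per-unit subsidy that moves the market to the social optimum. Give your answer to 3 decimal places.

subsidy = £48.726 per unit

Social marginal benefit = demand + MEB = 184.934 - 2.595Q.
Set SMB = MC: 184.934 - 2.595Q = 52.024 + 1.891Q → Q* = 29.6277.
The Pigouvian subsidy equals MEB at Q*: 12.847 + 1.211×29.6277 = 48.7261.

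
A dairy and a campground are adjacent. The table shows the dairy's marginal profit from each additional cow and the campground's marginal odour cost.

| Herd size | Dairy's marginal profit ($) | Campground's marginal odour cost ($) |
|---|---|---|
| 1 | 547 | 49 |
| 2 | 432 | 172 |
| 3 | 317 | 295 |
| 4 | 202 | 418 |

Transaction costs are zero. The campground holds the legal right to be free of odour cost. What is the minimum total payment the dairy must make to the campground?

Efficient level: marginal profit ≥ marginal odour cost through level 3, so k* = 3.
With the campground holding the right, the dairy must at least compensate total damage at k*: 49 + 172 + 295 = 516.

$516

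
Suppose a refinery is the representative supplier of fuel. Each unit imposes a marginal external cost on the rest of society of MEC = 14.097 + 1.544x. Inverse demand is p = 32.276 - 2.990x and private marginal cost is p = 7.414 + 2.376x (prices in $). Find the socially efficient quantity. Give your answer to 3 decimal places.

x* = 1.558

Social marginal cost = private MC + MEC = 21.511 + 3.920x.
Set SMC = demand: 21.511 + 3.920x = 32.276 - 2.990x → x* = 1.5579.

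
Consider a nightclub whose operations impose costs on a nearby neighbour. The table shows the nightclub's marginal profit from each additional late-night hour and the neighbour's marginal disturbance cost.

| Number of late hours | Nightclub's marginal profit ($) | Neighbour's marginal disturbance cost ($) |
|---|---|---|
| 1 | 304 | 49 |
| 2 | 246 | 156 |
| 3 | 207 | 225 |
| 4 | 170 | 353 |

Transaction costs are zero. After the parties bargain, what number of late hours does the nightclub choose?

2

Bargaining reaches the level where marginal profit last exceeds marginal disturbance cost.
That holds through level 2 (246 ≥ 156) but not at 3 (207 < 225).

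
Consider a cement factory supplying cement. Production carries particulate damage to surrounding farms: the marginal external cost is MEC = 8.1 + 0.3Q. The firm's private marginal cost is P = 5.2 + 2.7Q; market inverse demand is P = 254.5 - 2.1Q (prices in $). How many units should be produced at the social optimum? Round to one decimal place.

Social marginal cost = private MC + MEC = 13.3 + 3.0Q.
Set SMC = demand: 13.3 + 3.0Q = 254.5 - 2.1Q → Q* = 47.2941.

Q* = 47.3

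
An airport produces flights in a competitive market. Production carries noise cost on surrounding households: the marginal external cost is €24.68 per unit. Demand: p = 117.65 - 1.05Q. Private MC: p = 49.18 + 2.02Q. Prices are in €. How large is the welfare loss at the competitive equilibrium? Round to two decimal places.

DWL = €99.20

Market equilibrium (private): 49.18 + 2.02Q = 117.65 - 1.05Q → Q_m = 22.3029.
Social marginal cost = private MC + MEC = 73.86 + 2.02Q.
Set SMC = demand: 73.86 + 2.02Q = 117.65 - 1.05Q → Q* = 14.2638.
Between Q* and Q_m the wedge SMC − demand runs linearly from 0 to MEC(Q_m), so the loss is a triangle.
DWL = ½ × 8.0391 × 24.6800 = 99.2025.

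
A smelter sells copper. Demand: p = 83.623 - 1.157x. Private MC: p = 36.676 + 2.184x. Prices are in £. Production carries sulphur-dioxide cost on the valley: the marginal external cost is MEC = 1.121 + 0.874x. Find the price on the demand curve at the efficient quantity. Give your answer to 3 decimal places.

Social marginal cost = private MC + MEC = 37.797 + 3.058x.
Set SMC = demand: 37.797 + 3.058x = 83.623 - 1.157x → x* = 10.8721.
Consumer price on the demand curve at x*: 83.623 − 1.157×10.8721 = 71.0440.

P = £71.044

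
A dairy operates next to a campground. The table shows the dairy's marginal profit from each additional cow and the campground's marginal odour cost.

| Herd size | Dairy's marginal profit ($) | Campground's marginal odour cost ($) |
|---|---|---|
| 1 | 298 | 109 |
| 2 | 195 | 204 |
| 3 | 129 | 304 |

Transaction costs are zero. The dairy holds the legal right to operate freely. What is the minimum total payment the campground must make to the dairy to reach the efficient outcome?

Left alone the dairy would choose level 3 (marginal profit stays positive).
Efficient level: k* = 1 (marginal profit ≥ marginal odour cost through 1).
The campground must at least cover the dairy's forgone profit from cutting 3→1: 195 + 129 = 324.

$324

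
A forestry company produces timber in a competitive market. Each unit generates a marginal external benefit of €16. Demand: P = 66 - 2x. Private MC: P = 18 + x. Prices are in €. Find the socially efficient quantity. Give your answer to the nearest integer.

x* = 21

Social marginal cost = private MC − MEB = 2 + x.
Set SMC = demand: 2 + x = 66 - 2x → x* = 21.3333.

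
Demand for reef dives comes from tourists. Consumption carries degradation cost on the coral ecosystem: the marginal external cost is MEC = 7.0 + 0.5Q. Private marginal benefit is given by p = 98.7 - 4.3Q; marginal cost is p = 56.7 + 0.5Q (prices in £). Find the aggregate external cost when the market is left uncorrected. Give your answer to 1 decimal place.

Market equilibrium (private): 56.7 + 0.5Q = 98.7 - 4.3Q → Q_m = 8.7500.
Total external cost = ∫₀^{Q_m} (7.0 + 0.5Q) dQ = 7.0×8.7500 + ½×0.5×8.7500² = 80.3906.

£80.4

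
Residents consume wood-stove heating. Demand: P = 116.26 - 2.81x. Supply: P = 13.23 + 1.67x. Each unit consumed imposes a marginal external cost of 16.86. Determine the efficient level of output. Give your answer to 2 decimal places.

Social marginal benefit = demand − MEC = 99.40 - 2.81x.
Set SMB = MC: 99.40 - 2.81x = 13.23 + 1.67x → x* = 19.2344.

x* = 19.23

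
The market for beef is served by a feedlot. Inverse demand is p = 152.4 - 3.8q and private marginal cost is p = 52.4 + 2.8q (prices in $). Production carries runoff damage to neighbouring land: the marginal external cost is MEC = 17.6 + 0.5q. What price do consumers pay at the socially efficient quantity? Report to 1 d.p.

P = $108.3

Social marginal cost = private MC + MEC = 70.0 + 3.3q.
Set SMC = demand: 70.0 + 3.3q = 152.4 - 3.8q → q* = 11.6056.
Consumer price on the demand curve at q*: 152.4 − 3.8×11.6056 = 108.2987.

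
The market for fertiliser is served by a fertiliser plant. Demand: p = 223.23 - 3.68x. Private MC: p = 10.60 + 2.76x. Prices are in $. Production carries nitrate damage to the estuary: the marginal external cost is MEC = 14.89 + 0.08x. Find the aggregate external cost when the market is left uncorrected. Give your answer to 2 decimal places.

Market equilibrium (private): 10.60 + 2.76x = 223.23 - 3.68x → x_m = 33.0171.
Total external cost = ∫₀^{x_m} (14.89 + 0.08x) dx = 14.89×33.0171 + ½×0.08×33.0171² = 535.2298.

$535.23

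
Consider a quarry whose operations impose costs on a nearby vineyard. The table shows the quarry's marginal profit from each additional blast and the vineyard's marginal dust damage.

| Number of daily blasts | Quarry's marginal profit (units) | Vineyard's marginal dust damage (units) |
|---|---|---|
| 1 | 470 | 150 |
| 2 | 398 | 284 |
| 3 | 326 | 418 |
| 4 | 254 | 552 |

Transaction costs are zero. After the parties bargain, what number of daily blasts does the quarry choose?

2

Bargaining reaches the level where marginal profit last exceeds marginal dust damage.
That holds through level 2 (398 ≥ 284) but not at 3 (326 < 418).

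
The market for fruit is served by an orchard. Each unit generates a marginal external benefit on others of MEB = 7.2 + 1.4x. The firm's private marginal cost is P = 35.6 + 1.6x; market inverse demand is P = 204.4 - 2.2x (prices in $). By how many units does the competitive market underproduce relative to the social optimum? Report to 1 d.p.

28.9 units

Market equilibrium (private): 35.6 + 1.6x = 204.4 - 2.2x → x_m = 44.4211.
Social marginal cost = private MC − MEB = 28.4 + 0.2x.
Set SMC = demand: 28.4 + 0.2x = 204.4 - 2.2x → x* = 73.3333.
Gap = |44.4211 − 73.3333| = 28.9122.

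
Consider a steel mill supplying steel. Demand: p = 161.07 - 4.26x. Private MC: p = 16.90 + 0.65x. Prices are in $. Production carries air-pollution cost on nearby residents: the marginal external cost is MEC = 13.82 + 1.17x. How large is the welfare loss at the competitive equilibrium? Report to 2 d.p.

DWL = $190.85

Market equilibrium (private): 16.90 + 0.65x = 161.07 - 4.26x → x_m = 29.3625.
Social marginal cost = private MC + MEC = 30.72 + 1.82x.
Set SMC = demand: 30.72 + 1.82x = 161.07 - 4.26x → x* = 21.4391.
Between x* and x_m the wedge SMC − demand runs linearly from 0 to MEC(x_m), so the loss is a triangle.
DWL = ½ × 7.9234 × 48.1742 = 190.8517.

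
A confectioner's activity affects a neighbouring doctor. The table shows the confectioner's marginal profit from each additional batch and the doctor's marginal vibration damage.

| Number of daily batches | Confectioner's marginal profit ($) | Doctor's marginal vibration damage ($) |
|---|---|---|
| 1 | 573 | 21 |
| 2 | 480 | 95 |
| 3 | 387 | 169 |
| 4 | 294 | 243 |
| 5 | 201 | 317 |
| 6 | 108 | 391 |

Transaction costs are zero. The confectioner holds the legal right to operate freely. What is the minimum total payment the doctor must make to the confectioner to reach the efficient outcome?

Left alone the confectioner would choose level 6 (marginal profit stays positive).
Efficient level: k* = 4 (marginal profit ≥ marginal vibration damage through 4).
The doctor must at least cover the confectioner's forgone profit from cutting 6→4: 201 + 108 = 309.

$309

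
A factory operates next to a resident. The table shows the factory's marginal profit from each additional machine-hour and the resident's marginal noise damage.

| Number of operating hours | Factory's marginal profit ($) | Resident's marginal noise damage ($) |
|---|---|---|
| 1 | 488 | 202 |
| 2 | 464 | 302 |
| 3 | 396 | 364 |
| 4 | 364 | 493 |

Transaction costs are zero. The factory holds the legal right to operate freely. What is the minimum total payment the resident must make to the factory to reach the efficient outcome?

$364

Left alone the factory would choose level 4 (marginal profit stays positive).
Efficient level: k* = 3 (marginal profit ≥ marginal noise damage through 3).
The resident must at least cover the factory's forgone profit from cutting 4→3: 364 = 364.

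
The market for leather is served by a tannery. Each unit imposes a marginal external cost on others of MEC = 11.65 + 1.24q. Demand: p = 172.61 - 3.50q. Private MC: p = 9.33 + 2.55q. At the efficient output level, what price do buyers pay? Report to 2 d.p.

Social marginal cost = private MC + MEC = 20.98 + 3.79q.
Set SMC = demand: 20.98 + 3.79q = 172.61 - 3.50q → q* = 20.7997.
Consumer price on the demand curve at q*: 172.61 − 3.50×20.7997 = 99.8111.

P = 99.81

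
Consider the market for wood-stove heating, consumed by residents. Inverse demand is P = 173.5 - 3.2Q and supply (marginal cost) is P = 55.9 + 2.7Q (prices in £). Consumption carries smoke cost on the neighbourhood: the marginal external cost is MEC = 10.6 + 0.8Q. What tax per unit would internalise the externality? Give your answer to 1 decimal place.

Social marginal benefit = demand − MEC = 162.9 - 4.0Q.
Set SMB = MC: 162.9 - 4.0Q = 55.9 + 2.7Q → Q* = 15.9701.
The Pigouvian tax equals MEC at Q*: 10.6 + 0.8×15.9701 = 23.3761.

tax = £23.4 per unit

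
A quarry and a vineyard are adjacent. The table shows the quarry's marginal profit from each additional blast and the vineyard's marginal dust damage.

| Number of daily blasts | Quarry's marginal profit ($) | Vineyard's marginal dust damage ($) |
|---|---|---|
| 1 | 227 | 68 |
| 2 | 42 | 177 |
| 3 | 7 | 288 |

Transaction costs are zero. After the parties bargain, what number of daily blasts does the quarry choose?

1

Bargaining reaches the level where marginal profit last exceeds marginal dust damage.
That holds through level 1 (227 ≥ 68) but not at 2 (42 < 177).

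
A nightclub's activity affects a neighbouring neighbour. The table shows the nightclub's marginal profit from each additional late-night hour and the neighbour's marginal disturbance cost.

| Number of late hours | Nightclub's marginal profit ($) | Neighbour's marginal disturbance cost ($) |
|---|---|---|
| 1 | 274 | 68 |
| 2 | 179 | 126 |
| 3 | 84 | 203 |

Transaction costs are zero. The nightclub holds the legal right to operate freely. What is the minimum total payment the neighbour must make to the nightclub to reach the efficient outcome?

Left alone the nightclub would choose level 3 (marginal profit stays positive).
Efficient level: k* = 2 (marginal profit ≥ marginal disturbance cost through 2).
The neighbour must at least cover the nightclub's forgone profit from cutting 3→2: 84 = 84.

$84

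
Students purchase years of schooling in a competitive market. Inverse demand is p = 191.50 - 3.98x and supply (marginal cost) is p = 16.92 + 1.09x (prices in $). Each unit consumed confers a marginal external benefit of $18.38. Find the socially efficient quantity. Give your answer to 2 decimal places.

Social marginal benefit = demand + MEB = 209.88 - 3.98x.
Set SMB = MC: 209.88 - 3.98x = 16.92 + 1.09x → x* = 38.0592.

x* = 38.06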